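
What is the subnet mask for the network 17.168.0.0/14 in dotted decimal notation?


/14 means 14 network bits, 18 host bits
Binary: 11111111111111000000000000000000
Mask: 255.252.0.0


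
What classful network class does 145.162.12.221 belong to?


First octet: 145
Binary: 10010001
10xxxxxx -> Class B (128-191)
Class B, default mask 255.255.0.0 (/16)


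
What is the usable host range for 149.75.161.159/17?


Network: 149.75.128.0
Broadcast: 149.75.255.255
First usable = network + 1
Last usable = broadcast - 1
Range: 149.75.128.1 to 149.75.255.254


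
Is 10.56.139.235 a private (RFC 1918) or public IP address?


RFC 1918 private ranges:
  10.0.0.0/8 (10.0.0.0 - 10.255.255.255)
  172.16.0.0/12 (172.16.0.0 - 172.31.255.255)
  192.168.0.0/16 (192.168.0.0 - 192.168.255.255)
Private (in 10.0.0.0/8)


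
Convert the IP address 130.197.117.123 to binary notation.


130 = 10000010
197 = 11000101
117 = 01110101
123 = 01111011
Binary: 10000010.11000101.01110101.01111011


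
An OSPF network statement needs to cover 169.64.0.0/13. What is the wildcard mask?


Subnet mask: 255.248.0.0
Wildcard = 255.255.255.255 - subnet mask
255 - 255 = 0
255 - 248 = 7
255 - 0 = 255
255 - 0 = 255
Wildcard: 0.7.255.255


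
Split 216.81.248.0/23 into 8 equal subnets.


New prefix = 23 + 3 = 26
Each subnet has 64 addresses
  216.81.248.0/26
  216.81.248.64/26
  216.81.248.128/26
  216.81.248.192/26
  216.81.249.0/26
  216.81.249.64/26
  216.81.249.128/26
  216.81.249.192/26
Subnets: 216.81.248.0/26, 216.81.248.64/26, 216.81.248.128/26, 216.81.248.192/26, 216.81.249.0/26, 216.81.249.64/26, 216.81.249.128/26, 216.81.249.192/26


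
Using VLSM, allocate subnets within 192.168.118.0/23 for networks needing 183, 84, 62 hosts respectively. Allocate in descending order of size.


183 hosts -> /24 (254 usable): 192.168.118.0/24
84 hosts -> /25 (126 usable): 192.168.119.0/25
62 hosts -> /26 (62 usable): 192.168.119.128/26
Allocation: 192.168.118.0/24 (183 hosts, 254 usable); 192.168.119.0/25 (84 hosts, 126 usable); 192.168.119.128/26 (62 hosts, 62 usable)


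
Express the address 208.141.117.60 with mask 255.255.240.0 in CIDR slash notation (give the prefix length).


Binary: 11111111.11111111.11110000.00000000
Count leading 1s
Prefix: /20


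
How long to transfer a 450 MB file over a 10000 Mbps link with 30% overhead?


Effective throughput = 10000 * (1 - 30/100) = 7000 Mbps
File size in Mb = 450 * 8 = 3600 Mb
Time = 3600 / 7000
Time = 0.5143 seconds


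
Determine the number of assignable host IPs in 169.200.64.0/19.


Host bits = 32 - 19 = 13
Total addresses = 2^13 = 8192
Usable = total - 2 (network and broadcast)
Usable hosts: 8190


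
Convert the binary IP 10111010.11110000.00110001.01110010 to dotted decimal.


10111010 = 186
11110000 = 240
00110001 = 49
01110010 = 114
IP: 186.240.49.114


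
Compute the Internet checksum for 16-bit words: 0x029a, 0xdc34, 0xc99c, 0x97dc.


Sum all words (with carry folding):
+ 0x029a = 0x029a
+ 0xdc34 = 0xdece
+ 0xc99c = 0xa86b
+ 0x97dc = 0x4048
One's complement: ~0x4048
Checksum = 0xbfb7


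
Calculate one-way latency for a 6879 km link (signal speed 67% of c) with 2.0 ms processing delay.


Speed = 0.67 * 3e5 km/s = 201000 km/s
Propagation delay = 6879 / 201000 = 0.0342 s = 34.2239 ms
Processing delay = 2.0 ms
Total one-way latency = 36.2239 ms


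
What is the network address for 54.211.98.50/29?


IP:   00110110.11010011.01100010.00110010
Mask: 11111111.11111111.11111111.11111000
AND operation:
Net:  00110110.11010011.01100010.00110000
Network: 54.211.98.48/29


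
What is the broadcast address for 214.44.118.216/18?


Network: 214.44.64.0/18
Host bits = 14
Set all host bits to 1:
Broadcast: 214.44.127.255


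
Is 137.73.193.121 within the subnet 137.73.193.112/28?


Subnet network: 137.73.193.112
Test IP AND mask: 137.73.193.112
Yes, 137.73.193.121 is in 137.73.193.112/28


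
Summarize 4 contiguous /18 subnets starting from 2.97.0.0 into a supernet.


Original prefix: /18
Number of subnets: 4 = 2^2
New prefix = 18 - 2 = 16
Supernet: 2.97.0.0/16


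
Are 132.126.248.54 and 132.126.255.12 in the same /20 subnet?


Mask: 255.255.240.0
132.126.248.54 AND mask = 132.126.240.0
132.126.255.12 AND mask = 132.126.240.0
Yes, same subnet (132.126.240.0)


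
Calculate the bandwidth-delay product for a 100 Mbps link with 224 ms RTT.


BDP = bandwidth * RTT
= 100 Mbps * 224 ms
= 100 * 1e6 * 224 / 1000 bits
= 22400000 bits
= 2800000 bytes
= 2734.375 KB
BDP = 22400000 bits (2800000 bytes)


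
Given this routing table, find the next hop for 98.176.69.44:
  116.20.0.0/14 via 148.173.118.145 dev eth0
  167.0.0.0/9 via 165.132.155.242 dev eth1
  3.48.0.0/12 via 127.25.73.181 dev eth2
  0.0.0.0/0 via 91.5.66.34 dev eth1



Longest prefix match for 98.176.69.44:
  /14 116.20.0.0: no
  /9 167.0.0.0: no
  /12 3.48.0.0: no
  /0 0.0.0.0: MATCH
Selected: next-hop 91.5.66.34 via eth1 (matched /0)


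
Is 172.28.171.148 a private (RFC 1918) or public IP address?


RFC 1918 private ranges:
  10.0.0.0/8 (10.0.0.0 - 10.255.255.255)
  172.16.0.0/12 (172.16.0.0 - 172.31.255.255)
  192.168.0.0/16 (192.168.0.0 - 192.168.255.255)
Private (in 172.16.0.0/12)


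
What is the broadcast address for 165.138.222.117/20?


Network: 165.138.208.0/20
Host bits = 12
Set all host bits to 1:
Broadcast: 165.138.223.255


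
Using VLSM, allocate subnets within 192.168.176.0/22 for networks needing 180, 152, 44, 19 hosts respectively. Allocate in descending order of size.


180 hosts -> /24 (254 usable): 192.168.176.0/24
152 hosts -> /24 (254 usable): 192.168.177.0/24
44 hosts -> /26 (62 usable): 192.168.178.0/26
19 hosts -> /27 (30 usable): 192.168.178.64/27
Allocation: 192.168.176.0/24 (180 hosts, 254 usable); 192.168.177.0/24 (152 hosts, 254 usable); 192.168.178.0/26 (44 hosts, 62 usable); 192.168.178.64/27 (19 hosts, 30 usable)


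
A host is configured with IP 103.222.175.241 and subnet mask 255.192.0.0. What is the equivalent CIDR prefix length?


Binary: 11111111.11000000.00000000.00000000
Count leading 1s
Prefix: /10


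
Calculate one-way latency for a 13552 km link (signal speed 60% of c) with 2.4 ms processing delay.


Speed = 0.6 * 3e5 km/s = 180000 km/s
Propagation delay = 13552 / 180000 = 0.0753 s = 75.2889 ms
Processing delay = 2.4 ms
Total one-way latency = 77.6889 ms


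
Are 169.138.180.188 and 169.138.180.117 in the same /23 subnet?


Mask: 255.255.254.0
169.138.180.188 AND mask = 169.138.180.0
169.138.180.117 AND mask = 169.138.180.0
Yes, same subnet (169.138.180.0)


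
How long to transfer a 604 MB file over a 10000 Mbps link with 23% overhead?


Effective throughput = 10000 * (1 - 23/100) = 7700 Mbps
File size in Mb = 604 * 8 = 4832 Mb
Time = 4832 / 7700
Time = 0.6275 seconds


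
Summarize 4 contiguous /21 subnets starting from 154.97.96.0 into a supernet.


Original prefix: /21
Number of subnets: 4 = 2^2
New prefix = 21 - 2 = 19
Supernet: 154.97.96.0/19


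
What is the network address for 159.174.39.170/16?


IP:   10011111.10101110.00100111.10101010
Mask: 11111111.11111111.00000000.00000000
AND operation:
Net:  10011111.10101110.00000000.00000000
Network: 159.174.0.0/16


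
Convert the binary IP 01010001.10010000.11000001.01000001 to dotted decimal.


01010001 = 81
10010000 = 144
11000001 = 193
01000001 = 65
IP: 81.144.193.65


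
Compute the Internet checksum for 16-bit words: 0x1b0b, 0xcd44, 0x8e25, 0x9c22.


Sum all words (with carry folding):
+ 0x1b0b = 0x1b0b
+ 0xcd44 = 0xe84f
+ 0x8e25 = 0x7675
+ 0x9c22 = 0x1298
One's complement: ~0x1298
Checksum = 0xed67


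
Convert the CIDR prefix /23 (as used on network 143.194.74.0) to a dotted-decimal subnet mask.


/23 means 23 network bits, 9 host bits
Binary: 11111111111111111111111000000000
Mask: 255.255.254.0


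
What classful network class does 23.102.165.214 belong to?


First octet: 23
Binary: 00010111
0xxxxxxx -> Class A (1-126)
Class A, default mask 255.0.0.0 (/8)


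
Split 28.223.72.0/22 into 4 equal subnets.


New prefix = 22 + 2 = 24
Each subnet has 256 addresses
  28.223.72.0/24
  28.223.73.0/24
  28.223.74.0/24
  28.223.75.0/24
Subnets: 28.223.72.0/24, 28.223.73.0/24, 28.223.74.0/24, 28.223.75.0/24


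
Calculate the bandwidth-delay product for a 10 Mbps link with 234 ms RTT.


BDP = bandwidth * RTT
= 10 Mbps * 234 ms
= 10 * 1e6 * 234 / 1000 bits
= 2340000 bits
= 292500 bytes
= 285.6445 KB
BDP = 2340000 bits (292500 bytes)


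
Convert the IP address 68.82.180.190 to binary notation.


68 = 01000100
82 = 01010010
180 = 10110100
190 = 10111110
Binary: 01000100.01010010.10110100.10111110


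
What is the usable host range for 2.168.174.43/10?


Network: 2.128.0.0
Broadcast: 2.191.255.255
First usable = network + 1
Last usable = broadcast - 1
Range: 2.128.0.1 to 2.191.255.254


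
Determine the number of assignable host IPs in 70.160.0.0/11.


Host bits = 32 - 11 = 21
Total addresses = 2^21 = 2097152
Usable = total - 2 (network and broadcast)
Usable hosts: 2097150


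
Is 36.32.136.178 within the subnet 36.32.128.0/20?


Subnet network: 36.32.128.0
Test IP AND mask: 36.32.128.0
Yes, 36.32.136.178 is in 36.32.128.0/20


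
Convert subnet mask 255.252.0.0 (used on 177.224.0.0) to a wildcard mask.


Subnet mask: 255.252.0.0
Wildcard = 255.255.255.255 - subnet mask
255 - 255 = 0
255 - 252 = 3
255 - 0 = 255
255 - 0 = 255
Wildcard: 0.3.255.255


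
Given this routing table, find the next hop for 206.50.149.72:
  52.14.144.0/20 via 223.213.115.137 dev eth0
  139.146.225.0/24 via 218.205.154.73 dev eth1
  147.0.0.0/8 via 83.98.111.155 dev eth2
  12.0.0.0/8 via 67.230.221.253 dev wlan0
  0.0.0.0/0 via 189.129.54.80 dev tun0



Longest prefix match for 206.50.149.72:
  /20 52.14.144.0: no
  /24 139.146.225.0: no
  /8 147.0.0.0: no
  /8 12.0.0.0: no
  /0 0.0.0.0: MATCH
Selected: next-hop 189.129.54.80 via tun0 (matched /0)


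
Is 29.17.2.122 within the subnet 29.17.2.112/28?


Subnet network: 29.17.2.112
Test IP AND mask: 29.17.2.112
Yes, 29.17.2.122 is in 29.17.2.112/28


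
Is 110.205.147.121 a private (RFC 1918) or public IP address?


RFC 1918 private ranges:
  10.0.0.0/8 (10.0.0.0 - 10.255.255.255)
  172.16.0.0/12 (172.16.0.0 - 172.31.255.255)
  192.168.0.0/16 (192.168.0.0 - 192.168.255.255)
Public (not in any RFC 1918 range)


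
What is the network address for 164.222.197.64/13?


IP:   10100100.11011110.11000101.01000000
Mask: 11111111.11111000.00000000.00000000
AND operation:
Net:  10100100.11011000.00000000.00000000
Network: 164.216.0.0/13


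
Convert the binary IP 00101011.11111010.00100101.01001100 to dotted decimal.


00101011 = 43
11111010 = 250
00100101 = 37
01001100 = 76
IP: 43.250.37.76


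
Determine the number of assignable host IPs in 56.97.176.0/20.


Host bits = 32 - 20 = 12
Total addresses = 2^12 = 4096
Usable = total - 2 (network and broadcast)
Usable hosts: 4094


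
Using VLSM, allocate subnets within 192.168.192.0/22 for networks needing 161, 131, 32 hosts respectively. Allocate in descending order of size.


161 hosts -> /24 (254 usable): 192.168.192.0/24
131 hosts -> /24 (254 usable): 192.168.193.0/24
32 hosts -> /26 (62 usable): 192.168.194.0/26
Allocation: 192.168.192.0/24 (161 hosts, 254 usable); 192.168.193.0/24 (131 hosts, 254 usable); 192.168.194.0/26 (32 hosts, 62 usable)


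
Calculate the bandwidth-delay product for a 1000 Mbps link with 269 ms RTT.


BDP = bandwidth * RTT
= 1000 Mbps * 269 ms
= 1000 * 1e6 * 269 / 1000 bits
= 269000000 bits
= 33625000 bytes
= 32836.9141 KB
BDP = 269000000 bits (33625000 bytes)


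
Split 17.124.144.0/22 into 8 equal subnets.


New prefix = 22 + 3 = 25
Each subnet has 128 addresses
  17.124.144.0/25
  17.124.144.128/25
  17.124.145.0/25
  17.124.145.128/25
  17.124.146.0/25
  17.124.146.128/25
  17.124.147.0/25
  17.124.147.128/25
Subnets: 17.124.144.0/25, 17.124.144.128/25, 17.124.145.0/25, 17.124.145.128/25, 17.124.146.0/25, 17.124.146.128/25, 17.124.147.0/25, 17.124.147.128/25


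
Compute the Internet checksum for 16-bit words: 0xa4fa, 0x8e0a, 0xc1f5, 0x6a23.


Sum all words (with carry folding):
+ 0xa4fa = 0xa4fa
+ 0x8e0a = 0x3305
+ 0xc1f5 = 0xf4fa
+ 0x6a23 = 0x5f1e
One's complement: ~0x5f1e
Checksum = 0xa0e1


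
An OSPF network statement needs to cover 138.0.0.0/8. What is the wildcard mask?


Subnet mask: 255.0.0.0
Wildcard = 255.255.255.255 - subnet mask
255 - 255 = 0
255 - 0 = 255
255 - 0 = 255
255 - 0 = 255
Wildcard: 0.255.255.255


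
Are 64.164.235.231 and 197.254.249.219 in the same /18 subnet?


Mask: 255.255.192.0
64.164.235.231 AND mask = 64.164.192.0
197.254.249.219 AND mask = 197.254.192.0
No, different subnets (64.164.192.0 vs 197.254.192.0)


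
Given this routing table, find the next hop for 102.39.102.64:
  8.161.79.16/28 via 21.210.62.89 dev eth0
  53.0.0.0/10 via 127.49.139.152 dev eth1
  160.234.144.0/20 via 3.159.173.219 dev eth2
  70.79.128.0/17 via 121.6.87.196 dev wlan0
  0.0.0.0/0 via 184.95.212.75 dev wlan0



Longest prefix match for 102.39.102.64:
  /28 8.161.79.16: no
  /10 53.0.0.0: no
  /20 160.234.144.0: no
  /17 70.79.128.0: no
  /0 0.0.0.0: MATCH
Selected: next-hop 184.95.212.75 via wlan0 (matched /0)


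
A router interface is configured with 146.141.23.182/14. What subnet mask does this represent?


/14 means 14 network bits, 18 host bits
Binary: 11111111111111000000000000000000
Mask: 255.252.0.0


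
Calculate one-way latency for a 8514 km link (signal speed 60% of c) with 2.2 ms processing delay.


Speed = 0.6 * 3e5 km/s = 180000 km/s
Propagation delay = 8514 / 180000 = 0.0473 s = 47.3 ms
Processing delay = 2.2 ms
Total one-way latency = 49.5 ms


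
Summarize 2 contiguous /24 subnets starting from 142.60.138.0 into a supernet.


Original prefix: /24
Number of subnets: 2 = 2^1
New prefix = 24 - 1 = 23
Supernet: 142.60.138.0/23


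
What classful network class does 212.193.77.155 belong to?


First octet: 212
Binary: 11010100
110xxxxx -> Class C (192-223)
Class C, default mask 255.255.255.0 (/24)


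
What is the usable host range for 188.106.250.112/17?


Network: 188.106.128.0
Broadcast: 188.106.255.255
First usable = network + 1
Last usable = broadcast - 1
Range: 188.106.128.1 to 188.106.255.254


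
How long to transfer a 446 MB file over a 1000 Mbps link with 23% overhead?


Effective throughput = 1000 * (1 - 23/100) = 770 Mbps
File size in Mb = 446 * 8 = 3568 Mb
Time = 3568 / 770
Time = 4.6338 seconds


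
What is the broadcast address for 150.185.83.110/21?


Network: 150.185.80.0/21
Host bits = 11
Set all host bits to 1:
Broadcast: 150.185.87.255


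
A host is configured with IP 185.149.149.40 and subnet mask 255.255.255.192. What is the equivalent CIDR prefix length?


Binary: 11111111.11111111.11111111.11000000
Count leading 1s
Prefix: /26


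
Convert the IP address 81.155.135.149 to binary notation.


81 = 01010001
155 = 10011011
135 = 10000111
149 = 10010101
Binary: 01010001.10011011.10000111.10010101


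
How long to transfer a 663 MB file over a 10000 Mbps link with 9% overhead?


Effective throughput = 10000 * (1 - 9/100) = 9100 Mbps
File size in Mb = 663 * 8 = 5304 Mb
Time = 5304 / 9100
Time = 0.5829 seconds


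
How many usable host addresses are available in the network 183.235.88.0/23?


Host bits = 32 - 23 = 9
Total addresses = 2^9 = 512
Usable = total - 2 (network and broadcast)
Usable hosts: 510


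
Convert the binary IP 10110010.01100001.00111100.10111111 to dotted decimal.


10110010 = 178
01100001 = 97
00111100 = 60
10111111 = 191
IP: 178.97.60.191


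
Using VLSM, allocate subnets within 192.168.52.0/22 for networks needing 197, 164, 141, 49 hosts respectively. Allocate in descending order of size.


197 hosts -> /24 (254 usable): 192.168.52.0/24
164 hosts -> /24 (254 usable): 192.168.53.0/24
141 hosts -> /24 (254 usable): 192.168.54.0/24
49 hosts -> /26 (62 usable): 192.168.55.0/26
Allocation: 192.168.52.0/24 (197 hosts, 254 usable); 192.168.53.0/24 (164 hosts, 254 usable); 192.168.54.0/24 (141 hosts, 254 usable); 192.168.55.0/26 (49 hosts, 62 usable)


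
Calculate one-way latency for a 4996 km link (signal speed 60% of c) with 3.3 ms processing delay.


Speed = 0.6 * 3e5 km/s = 180000 km/s
Propagation delay = 4996 / 180000 = 0.0278 s = 27.7556 ms
Processing delay = 3.3 ms
Total one-way latency = 31.0556 ms


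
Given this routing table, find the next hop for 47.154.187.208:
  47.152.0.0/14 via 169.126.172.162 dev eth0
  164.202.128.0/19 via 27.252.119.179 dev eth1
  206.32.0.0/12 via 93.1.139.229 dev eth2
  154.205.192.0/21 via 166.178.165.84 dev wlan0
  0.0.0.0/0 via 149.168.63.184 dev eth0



Longest prefix match for 47.154.187.208:
  /14 47.152.0.0: MATCH
  /19 164.202.128.0: no
  /12 206.32.0.0: no
  /21 154.205.192.0: no
  /0 0.0.0.0: MATCH
Selected: next-hop 169.126.172.162 via eth0 (matched /14)


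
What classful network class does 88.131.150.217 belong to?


First octet: 88
Binary: 01011000
0xxxxxxx -> Class A (1-126)
Class A, default mask 255.0.0.0 (/8)


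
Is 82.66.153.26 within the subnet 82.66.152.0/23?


Subnet network: 82.66.152.0
Test IP AND mask: 82.66.152.0
Yes, 82.66.153.26 is in 82.66.152.0/23


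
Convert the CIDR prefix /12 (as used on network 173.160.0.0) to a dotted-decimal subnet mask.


/12 means 12 network bits, 20 host bits
Binary: 11111111111100000000000000000000
Mask: 255.240.0.0


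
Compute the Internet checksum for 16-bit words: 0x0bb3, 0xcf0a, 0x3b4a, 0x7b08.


Sum all words (with carry folding):
+ 0x0bb3 = 0x0bb3
+ 0xcf0a = 0xdabd
+ 0x3b4a = 0x1608
+ 0x7b08 = 0x9110
One's complement: ~0x9110
Checksum = 0x6eef


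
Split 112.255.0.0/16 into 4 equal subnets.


New prefix = 16 + 2 = 18
Each subnet has 16384 addresses
  112.255.0.0/18
  112.255.64.0/18
  112.255.128.0/18
  112.255.192.0/18
Subnets: 112.255.0.0/18, 112.255.64.0/18, 112.255.128.0/18, 112.255.192.0/18


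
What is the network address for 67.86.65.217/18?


IP:   01000011.01010110.01000001.11011001
Mask: 11111111.11111111.11000000.00000000
AND operation:
Net:  01000011.01010110.01000000.00000000
Network: 67.86.64.0/18


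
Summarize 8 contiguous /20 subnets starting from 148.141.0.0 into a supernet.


Original prefix: /20
Number of subnets: 8 = 2^3
New prefix = 20 - 3 = 17
Supernet: 148.141.0.0/17


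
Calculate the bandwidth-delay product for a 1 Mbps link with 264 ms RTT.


BDP = bandwidth * RTT
= 1 Mbps * 264 ms
= 1 * 1e6 * 264 / 1000 bits
= 264000 bits
= 33000 bytes
= 32.2266 KB
BDP = 264000 bits (33000 bytes)


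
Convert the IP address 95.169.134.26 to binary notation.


95 = 01011111
169 = 10101001
134 = 10000110
26 = 00011010
Binary: 01011111.10101001.10000110.00011010


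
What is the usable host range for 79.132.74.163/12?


Network: 79.128.0.0
Broadcast: 79.143.255.255
First usable = network + 1
Last usable = broadcast - 1
Range: 79.128.0.1 to 79.143.255.254


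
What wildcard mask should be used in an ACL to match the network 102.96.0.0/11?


Subnet mask: 255.224.0.0
Wildcard = 255.255.255.255 - subnet mask
255 - 255 = 0
255 - 224 = 31
255 - 0 = 255
255 - 0 = 255
Wildcard: 0.31.255.255


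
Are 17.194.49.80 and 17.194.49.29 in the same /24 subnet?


Mask: 255.255.255.0
17.194.49.80 AND mask = 17.194.49.0
17.194.49.29 AND mask = 17.194.49.0
Yes, same subnet (17.194.49.0)


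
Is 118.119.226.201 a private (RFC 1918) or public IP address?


RFC 1918 private ranges:
  10.0.0.0/8 (10.0.0.0 - 10.255.255.255)
  172.16.0.0/12 (172.16.0.0 - 172.31.255.255)
  192.168.0.0/16 (192.168.0.0 - 192.168.255.255)
Public (not in any RFC 1918 range)


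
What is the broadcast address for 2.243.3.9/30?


Network: 2.243.3.8/30
Host bits = 2
Set all host bits to 1:
Broadcast: 2.243.3.11


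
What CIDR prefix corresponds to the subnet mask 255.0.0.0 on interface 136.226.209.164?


Binary: 11111111.00000000.00000000.00000000
Count leading 1s
Prefix: /8


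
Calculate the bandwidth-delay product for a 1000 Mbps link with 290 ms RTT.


BDP = bandwidth * RTT
= 1000 Mbps * 290 ms
= 1000 * 1e6 * 290 / 1000 bits
= 290000000 bits
= 36250000 bytes
= 35400.3906 KB
BDP = 290000000 bits (36250000 bytes)


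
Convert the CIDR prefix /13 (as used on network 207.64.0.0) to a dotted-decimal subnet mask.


/13 means 13 network bits, 19 host bits
Binary: 11111111111110000000000000000000
Mask: 255.248.0.0


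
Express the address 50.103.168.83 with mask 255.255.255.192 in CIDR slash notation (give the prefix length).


Binary: 11111111.11111111.11111111.11000000
Count leading 1s
Prefix: /26


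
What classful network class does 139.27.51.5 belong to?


First octet: 139
Binary: 10001011
10xxxxxx -> Class B (128-191)
Class B, default mask 255.255.0.0 (/16)


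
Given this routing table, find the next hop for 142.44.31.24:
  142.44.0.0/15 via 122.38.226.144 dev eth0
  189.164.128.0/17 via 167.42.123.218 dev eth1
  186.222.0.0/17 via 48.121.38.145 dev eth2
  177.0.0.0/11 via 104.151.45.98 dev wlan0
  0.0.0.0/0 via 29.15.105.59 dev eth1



Longest prefix match for 142.44.31.24:
  /15 142.44.0.0: MATCH
  /17 189.164.128.0: no
  /17 186.222.0.0: no
  /11 177.0.0.0: no
  /0 0.0.0.0: MATCH
Selected: next-hop 122.38.226.144 via eth0 (matched /15)


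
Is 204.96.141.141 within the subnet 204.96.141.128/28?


Subnet network: 204.96.141.128
Test IP AND mask: 204.96.141.128
Yes, 204.96.141.141 is in 204.96.141.128/28


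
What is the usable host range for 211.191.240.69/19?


Network: 211.191.224.0
Broadcast: 211.191.255.255
First usable = network + 1
Last usable = broadcast - 1
Range: 211.191.224.1 to 211.191.255.254


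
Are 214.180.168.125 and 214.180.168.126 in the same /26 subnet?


Mask: 255.255.255.192
214.180.168.125 AND mask = 214.180.168.64
214.180.168.126 AND mask = 214.180.168.64
Yes, same subnet (214.180.168.64)


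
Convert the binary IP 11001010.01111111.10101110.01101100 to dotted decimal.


11001010 = 202
01111111 = 127
10101110 = 174
01101100 = 108
IP: 202.127.174.108


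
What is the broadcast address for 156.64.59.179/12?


Network: 156.64.0.0/12
Host bits = 20
Set all host bits to 1:
Broadcast: 156.79.255.255


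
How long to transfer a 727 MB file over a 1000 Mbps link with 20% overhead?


Effective throughput = 1000 * (1 - 20/100) = 800 Mbps
File size in Mb = 727 * 8 = 5816 Mb
Time = 5816 / 800
Time = 7.27 seconds


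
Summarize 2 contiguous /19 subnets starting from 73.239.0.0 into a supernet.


Original prefix: /19
Number of subnets: 2 = 2^1
New prefix = 19 - 1 = 18
Supernet: 73.239.0.0/18


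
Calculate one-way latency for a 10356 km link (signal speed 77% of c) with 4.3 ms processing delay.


Speed = 0.77 * 3e5 km/s = 231000 km/s
Propagation delay = 10356 / 231000 = 0.0448 s = 44.8312 ms
Processing delay = 4.3 ms
Total one-way latency = 49.1312 ms


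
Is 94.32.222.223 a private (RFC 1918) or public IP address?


RFC 1918 private ranges:
  10.0.0.0/8 (10.0.0.0 - 10.255.255.255)
  172.16.0.0/12 (172.16.0.0 - 172.31.255.255)
  192.168.0.0/16 (192.168.0.0 - 192.168.255.255)
Public (not in any RFC 1918 range)


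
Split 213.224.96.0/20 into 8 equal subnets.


New prefix = 20 + 3 = 23
Each subnet has 512 addresses
  213.224.96.0/23
  213.224.98.0/23
  213.224.100.0/23
  213.224.102.0/23
  213.224.104.0/23
  213.224.106.0/23
  213.224.108.0/23
  213.224.110.0/23
Subnets: 213.224.96.0/23, 213.224.98.0/23, 213.224.100.0/23, 213.224.102.0/23, 213.224.104.0/23, 213.224.106.0/23, 213.224.108.0/23, 213.224.110.0/23


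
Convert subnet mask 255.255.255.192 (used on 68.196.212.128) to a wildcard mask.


Subnet mask: 255.255.255.192
Wildcard = 255.255.255.255 - subnet mask
255 - 255 = 0
255 - 255 = 0
255 - 255 = 0
255 - 192 = 63
Wildcard: 0.0.0.63


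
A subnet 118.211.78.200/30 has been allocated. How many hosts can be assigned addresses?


Host bits = 32 - 30 = 2
Total addresses = 2^2 = 4
Usable = total - 2 (network and broadcast)
Usable hosts: 2


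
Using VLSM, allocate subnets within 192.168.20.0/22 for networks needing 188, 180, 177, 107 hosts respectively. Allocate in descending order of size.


188 hosts -> /24 (254 usable): 192.168.20.0/24
180 hosts -> /24 (254 usable): 192.168.21.0/24
177 hosts -> /24 (254 usable): 192.168.22.0/24
107 hosts -> /25 (126 usable): 192.168.23.0/25
Allocation: 192.168.20.0/24 (188 hosts, 254 usable); 192.168.21.0/24 (180 hosts, 254 usable); 192.168.22.0/24 (177 hosts, 254 usable); 192.168.23.0/25 (107 hosts, 126 usable)


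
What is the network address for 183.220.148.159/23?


IP:   10110111.11011100.10010100.10011111
Mask: 11111111.11111111.11111110.00000000
AND operation:
Net:  10110111.11011100.10010100.00000000
Network: 183.220.148.0/23


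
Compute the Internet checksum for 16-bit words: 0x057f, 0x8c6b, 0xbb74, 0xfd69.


Sum all words (with carry folding):
+ 0x057f = 0x057f
+ 0x8c6b = 0x91ea
+ 0xbb74 = 0x4d5f
+ 0xfd69 = 0x4ac9
One's complement: ~0x4ac9
Checksum = 0xb536


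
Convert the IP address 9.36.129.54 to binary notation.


9 = 00001001
36 = 00100100
129 = 10000001
54 = 00110110
Binary: 00001001.00100100.10000001.00110110


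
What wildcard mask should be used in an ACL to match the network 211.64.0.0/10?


Subnet mask: 255.192.0.0
Wildcard = 255.255.255.255 - subnet mask
255 - 255 = 0
255 - 192 = 63
255 - 0 = 255
255 - 0 = 255
Wildcard: 0.63.255.255


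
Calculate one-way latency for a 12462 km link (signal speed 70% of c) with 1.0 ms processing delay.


Speed = 0.7 * 3e5 km/s = 210000 km/s
Propagation delay = 12462 / 210000 = 0.0593 s = 59.3429 ms
Processing delay = 1.0 ms
Total one-way latency = 60.3429 ms


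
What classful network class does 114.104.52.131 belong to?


First octet: 114
Binary: 01110010
0xxxxxxx -> Class A (1-126)
Class A, default mask 255.0.0.0 (/8)


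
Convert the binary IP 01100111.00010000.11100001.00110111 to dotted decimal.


01100111 = 103
00010000 = 16
11100001 = 225
00110111 = 55
IP: 103.16.225.55


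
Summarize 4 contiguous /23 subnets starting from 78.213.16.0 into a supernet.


Original prefix: /23
Number of subnets: 4 = 2^2
New prefix = 23 - 2 = 21
Supernet: 78.213.16.0/21


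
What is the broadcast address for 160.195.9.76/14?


Network: 160.192.0.0/14
Host bits = 18
Set all host bits to 1:
Broadcast: 160.195.255.255


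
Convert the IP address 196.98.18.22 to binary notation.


196 = 11000100
98 = 01100010
18 = 00010010
22 = 00010110
Binary: 11000100.01100010.00010010.00010110


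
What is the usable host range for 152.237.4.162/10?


Network: 152.192.0.0
Broadcast: 152.255.255.255
First usable = network + 1
Last usable = broadcast - 1
Range: 152.192.0.1 to 152.255.255.254


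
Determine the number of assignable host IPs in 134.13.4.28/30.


Host bits = 32 - 30 = 2
Total addresses = 2^2 = 4
Usable = total - 2 (network and broadcast)
Usable hosts: 2


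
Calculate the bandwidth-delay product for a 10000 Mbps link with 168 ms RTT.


BDP = bandwidth * RTT
= 10000 Mbps * 168 ms
= 10000 * 1e6 * 168 / 1000 bits
= 1680000000 bits
= 210000000 bytes
= 205078.125 KB
BDP = 1680000000 bits (210000000 bytes)


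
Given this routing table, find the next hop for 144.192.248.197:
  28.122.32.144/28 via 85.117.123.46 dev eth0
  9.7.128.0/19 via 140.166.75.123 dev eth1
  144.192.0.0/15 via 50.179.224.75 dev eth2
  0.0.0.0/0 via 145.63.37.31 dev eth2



Longest prefix match for 144.192.248.197:
  /28 28.122.32.144: no
  /19 9.7.128.0: no
  /15 144.192.0.0: MATCH
  /0 0.0.0.0: MATCH
Selected: next-hop 50.179.224.75 via eth2 (matched /15)


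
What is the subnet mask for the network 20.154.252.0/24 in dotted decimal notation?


/24 means 24 network bits, 8 host bits
Binary: 11111111111111111111111100000000
Mask: 255.255.255.0


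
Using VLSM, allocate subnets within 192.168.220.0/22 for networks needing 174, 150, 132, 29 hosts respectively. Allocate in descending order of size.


174 hosts -> /24 (254 usable): 192.168.220.0/24
150 hosts -> /24 (254 usable): 192.168.221.0/24
132 hosts -> /24 (254 usable): 192.168.222.0/24
29 hosts -> /27 (30 usable): 192.168.223.0/27
Allocation: 192.168.220.0/24 (174 hosts, 254 usable); 192.168.221.0/24 (150 hosts, 254 usable); 192.168.222.0/24 (132 hosts, 254 usable); 192.168.223.0/27 (29 hosts, 30 usable)


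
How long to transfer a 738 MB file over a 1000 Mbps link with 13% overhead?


Effective throughput = 1000 * (1 - 13/100) = 870 Mbps
File size in Mb = 738 * 8 = 5904 Mb
Time = 5904 / 870
Time = 6.7862 seconds


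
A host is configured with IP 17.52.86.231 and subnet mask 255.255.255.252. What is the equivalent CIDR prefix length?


Binary: 11111111.11111111.11111111.11111100
Count leading 1s
Prefix: /30


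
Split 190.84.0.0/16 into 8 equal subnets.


New prefix = 16 + 3 = 19
Each subnet has 8192 addresses
  190.84.0.0/19
  190.84.32.0/19
  190.84.64.0/19
  190.84.96.0/19
  190.84.128.0/19
  190.84.160.0/19
  190.84.192.0/19
  190.84.224.0/19
Subnets: 190.84.0.0/19, 190.84.32.0/19, 190.84.64.0/19, 190.84.96.0/19, 190.84.128.0/19, 190.84.160.0/19, 190.84.192.0/19, 190.84.224.0/19


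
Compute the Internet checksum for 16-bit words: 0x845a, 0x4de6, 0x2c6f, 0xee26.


Sum all words (with carry folding):
+ 0x845a = 0x845a
+ 0x4de6 = 0xd240
+ 0x2c6f = 0xfeaf
+ 0xee26 = 0xecd6
One's complement: ~0xecd6
Checksum = 0x1329


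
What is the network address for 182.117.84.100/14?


IP:   10110110.01110101.01010100.01100100
Mask: 11111111.11111100.00000000.00000000
AND operation:
Net:  10110110.01110100.00000000.00000000
Network: 182.116.0.0/14


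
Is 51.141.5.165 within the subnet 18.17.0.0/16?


Subnet network: 18.17.0.0
Test IP AND mask: 51.141.0.0
No, 51.141.5.165 is not in 18.17.0.0/16


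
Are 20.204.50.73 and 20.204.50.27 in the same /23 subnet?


Mask: 255.255.254.0
20.204.50.73 AND mask = 20.204.50.0
20.204.50.27 AND mask = 20.204.50.0
Yes, same subnet (20.204.50.0)


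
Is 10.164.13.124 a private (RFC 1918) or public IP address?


RFC 1918 private ranges:
  10.0.0.0/8 (10.0.0.0 - 10.255.255.255)
  172.16.0.0/12 (172.16.0.0 - 172.31.255.255)
  192.168.0.0/16 (192.168.0.0 - 192.168.255.255)
Private (in 10.0.0.0/8)


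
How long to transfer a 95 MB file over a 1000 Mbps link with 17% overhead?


Effective throughput = 1000 * (1 - 17/100) = 830 Mbps
File size in Mb = 95 * 8 = 760 Mb
Time = 760 / 830
Time = 0.9157 seconds


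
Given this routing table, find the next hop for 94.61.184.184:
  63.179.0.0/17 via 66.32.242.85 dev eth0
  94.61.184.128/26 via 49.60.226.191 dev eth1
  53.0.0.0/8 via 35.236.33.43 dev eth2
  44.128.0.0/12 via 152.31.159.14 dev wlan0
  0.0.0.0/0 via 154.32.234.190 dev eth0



Longest prefix match for 94.61.184.184:
  /17 63.179.0.0: no
  /26 94.61.184.128: MATCH
  /8 53.0.0.0: no
  /12 44.128.0.0: no
  /0 0.0.0.0: MATCH
Selected: next-hop 49.60.226.191 via eth1 (matched /26)


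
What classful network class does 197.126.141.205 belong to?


First octet: 197
Binary: 11000101
110xxxxx -> Class C (192-223)
Class C, default mask 255.255.255.0 (/24)


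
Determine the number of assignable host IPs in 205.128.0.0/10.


Host bits = 32 - 10 = 22
Total addresses = 2^22 = 4194304
Usable = total - 2 (network and broadcast)
Usable hosts: 4194302


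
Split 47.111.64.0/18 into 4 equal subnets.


New prefix = 18 + 2 = 20
Each subnet has 4096 addresses
  47.111.64.0/20
  47.111.80.0/20
  47.111.96.0/20
  47.111.112.0/20
Subnets: 47.111.64.0/20, 47.111.80.0/20, 47.111.96.0/20, 47.111.112.0/20


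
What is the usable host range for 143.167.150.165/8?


Network: 143.0.0.0
Broadcast: 143.255.255.255
First usable = network + 1
Last usable = broadcast - 1
Range: 143.0.0.1 to 143.255.255.254


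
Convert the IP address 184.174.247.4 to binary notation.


184 = 10111000
174 = 10101110
247 = 11110111
4 = 00000100
Binary: 10111000.10101110.11110111.00000100


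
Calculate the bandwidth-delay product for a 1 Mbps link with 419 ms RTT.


BDP = bandwidth * RTT
= 1 Mbps * 419 ms
= 1 * 1e6 * 419 / 1000 bits
= 419000 bits
= 52375 bytes
= 51.1475 KB
BDP = 419000 bits (52375 bytes)


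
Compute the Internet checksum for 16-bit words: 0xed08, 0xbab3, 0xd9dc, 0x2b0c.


Sum all words (with carry folding):
+ 0xed08 = 0xed08
+ 0xbab3 = 0xa7bc
+ 0xd9dc = 0x8199
+ 0x2b0c = 0xaca5
One's complement: ~0xaca5
Checksum = 0x535a


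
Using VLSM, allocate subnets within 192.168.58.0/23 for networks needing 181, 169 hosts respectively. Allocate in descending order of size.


181 hosts -> /24 (254 usable): 192.168.58.0/24
169 hosts -> /24 (254 usable): 192.168.59.0/24
Allocation: 192.168.58.0/24 (181 hosts, 254 usable); 192.168.59.0/24 (169 hosts, 254 usable)


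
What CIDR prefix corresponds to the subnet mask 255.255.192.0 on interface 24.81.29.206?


Binary: 11111111.11111111.11000000.00000000
Count leading 1s
Prefix: /18


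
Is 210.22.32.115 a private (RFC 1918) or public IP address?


RFC 1918 private ranges:
  10.0.0.0/8 (10.0.0.0 - 10.255.255.255)
  172.16.0.0/12 (172.16.0.0 - 172.31.255.255)
  192.168.0.0/16 (192.168.0.0 - 192.168.255.255)
Public (not in any RFC 1918 range)


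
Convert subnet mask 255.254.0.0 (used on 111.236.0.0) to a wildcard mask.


Subnet mask: 255.254.0.0
Wildcard = 255.255.255.255 - subnet mask
255 - 255 = 0
255 - 254 = 1
255 - 0 = 255
255 - 0 = 255
Wildcard: 0.1.255.255


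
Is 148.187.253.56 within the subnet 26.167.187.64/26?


Subnet network: 26.167.187.64
Test IP AND mask: 148.187.253.0
No, 148.187.253.56 is not in 26.167.187.64/26


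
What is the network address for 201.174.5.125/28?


IP:   11001001.10101110.00000101.01111101
Mask: 11111111.11111111.11111111.11110000
AND operation:
Net:  11001001.10101110.00000101.01110000
Network: 201.174.5.112/28


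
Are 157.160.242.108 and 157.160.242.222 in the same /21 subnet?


Mask: 255.255.248.0
157.160.242.108 AND mask = 157.160.240.0
157.160.242.222 AND mask = 157.160.240.0
Yes, same subnet (157.160.240.0)


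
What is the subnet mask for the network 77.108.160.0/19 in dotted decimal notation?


/19 means 19 network bits, 13 host bits
Binary: 11111111111111111110000000000000
Mask: 255.255.224.0


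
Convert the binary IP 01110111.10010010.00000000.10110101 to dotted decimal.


01110111 = 119
10010010 = 146
00000000 = 0
10110101 = 181
IP: 119.146.0.181


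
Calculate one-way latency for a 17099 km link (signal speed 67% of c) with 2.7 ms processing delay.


Speed = 0.67 * 3e5 km/s = 201000 km/s
Propagation delay = 17099 / 201000 = 0.0851 s = 85.0697 ms
Processing delay = 2.7 ms
Total one-way latency = 87.7697 ms


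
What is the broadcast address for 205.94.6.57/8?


Network: 205.0.0.0/8
Host bits = 24
Set all host bits to 1:
Broadcast: 205.255.255.255


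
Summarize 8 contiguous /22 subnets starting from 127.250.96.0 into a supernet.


Original prefix: /22
Number of subnets: 8 = 2^3
New prefix = 22 - 3 = 19
Supernet: 127.250.96.0/19


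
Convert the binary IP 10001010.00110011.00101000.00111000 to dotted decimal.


10001010 = 138
00110011 = 51
00101000 = 40
00111000 = 56
IP: 138.51.40.56


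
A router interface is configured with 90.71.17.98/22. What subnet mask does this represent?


/22 means 22 network bits, 10 host bits
Binary: 11111111111111111111110000000000
Mask: 255.255.252.0


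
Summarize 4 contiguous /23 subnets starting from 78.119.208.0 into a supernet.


Original prefix: /23
Number of subnets: 4 = 2^2
New prefix = 23 - 2 = 21
Supernet: 78.119.208.0/21


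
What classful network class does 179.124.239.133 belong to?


First octet: 179
Binary: 10110011
10xxxxxx -> Class B (128-191)
Class B, default mask 255.255.0.0 (/16)


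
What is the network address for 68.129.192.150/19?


IP:   01000100.10000001.11000000.10010110
Mask: 11111111.11111111.11100000.00000000
AND operation:
Net:  01000100.10000001.11000000.00000000
Network: 68.129.192.0/19


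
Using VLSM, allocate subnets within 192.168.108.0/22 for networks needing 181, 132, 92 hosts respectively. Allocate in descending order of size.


181 hosts -> /24 (254 usable): 192.168.108.0/24
132 hosts -> /24 (254 usable): 192.168.109.0/24
92 hosts -> /25 (126 usable): 192.168.110.0/25
Allocation: 192.168.108.0/24 (181 hosts, 254 usable); 192.168.109.0/24 (132 hosts, 254 usable); 192.168.110.0/25 (92 hosts, 126 usable)


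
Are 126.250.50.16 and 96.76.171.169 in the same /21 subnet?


Mask: 255.255.248.0
126.250.50.16 AND mask = 126.250.48.0
96.76.171.169 AND mask = 96.76.168.0
No, different subnets (126.250.48.0 vs 96.76.168.0)


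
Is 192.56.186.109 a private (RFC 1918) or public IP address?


RFC 1918 private ranges:
  10.0.0.0/8 (10.0.0.0 - 10.255.255.255)
  172.16.0.0/12 (172.16.0.0 - 172.31.255.255)
  192.168.0.0/16 (192.168.0.0 - 192.168.255.255)
Public (not in any RFC 1918 range)


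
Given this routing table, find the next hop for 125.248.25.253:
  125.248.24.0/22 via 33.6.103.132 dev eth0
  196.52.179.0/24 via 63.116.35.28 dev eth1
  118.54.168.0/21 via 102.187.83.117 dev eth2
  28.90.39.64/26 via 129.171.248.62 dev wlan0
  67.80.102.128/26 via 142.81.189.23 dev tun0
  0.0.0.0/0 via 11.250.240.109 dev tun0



Longest prefix match for 125.248.25.253:
  /22 125.248.24.0: MATCH
  /24 196.52.179.0: no
  /21 118.54.168.0: no
  /26 28.90.39.64: no
  /26 67.80.102.128: no
  /0 0.0.0.0: MATCH
Selected: next-hop 33.6.103.132 via eth0 (matched /22)


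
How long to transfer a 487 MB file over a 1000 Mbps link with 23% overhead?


Effective throughput = 1000 * (1 - 23/100) = 770 Mbps
File size in Mb = 487 * 8 = 3896 Mb
Time = 3896 / 770
Time = 5.0597 seconds


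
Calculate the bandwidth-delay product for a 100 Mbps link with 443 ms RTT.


BDP = bandwidth * RTT
= 100 Mbps * 443 ms
= 100 * 1e6 * 443 / 1000 bits
= 44300000 bits
= 5537500 bytes
= 5407.7148 KB
BDP = 44300000 bits (5537500 bytes)


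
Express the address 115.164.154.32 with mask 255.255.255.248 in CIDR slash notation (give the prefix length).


Binary: 11111111.11111111.11111111.11111000
Count leading 1s
Prefix: /29


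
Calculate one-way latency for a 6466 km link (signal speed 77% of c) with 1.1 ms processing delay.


Speed = 0.77 * 3e5 km/s = 231000 km/s
Propagation delay = 6466 / 231000 = 0.028 s = 27.9913 ms
Processing delay = 1.1 ms
Total one-way latency = 29.0913 ms


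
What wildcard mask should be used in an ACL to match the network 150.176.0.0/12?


Subnet mask: 255.240.0.0
Wildcard = 255.255.255.255 - subnet mask
255 - 255 = 0
255 - 240 = 15
255 - 0 = 255
255 - 0 = 255
Wildcard: 0.15.255.255


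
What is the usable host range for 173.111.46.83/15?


Network: 173.110.0.0
Broadcast: 173.111.255.255
First usable = network + 1
Last usable = broadcast - 1
Range: 173.110.0.1 to 173.111.255.254


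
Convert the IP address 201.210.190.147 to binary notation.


201 = 11001001
210 = 11010010
190 = 10111110
147 = 10010011
Binary: 11001001.11010010.10111110.10010011


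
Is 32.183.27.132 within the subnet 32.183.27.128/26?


Subnet network: 32.183.27.128
Test IP AND mask: 32.183.27.128
Yes, 32.183.27.132 is in 32.183.27.128/26


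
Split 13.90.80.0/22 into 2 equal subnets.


New prefix = 22 + 1 = 23
Each subnet has 512 addresses
  13.90.80.0/23
  13.90.82.0/23
Subnets: 13.90.80.0/23, 13.90.82.0/23


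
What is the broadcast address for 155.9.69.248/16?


Network: 155.9.0.0/16
Host bits = 16
Set all host bits to 1:
Broadcast: 155.9.255.255


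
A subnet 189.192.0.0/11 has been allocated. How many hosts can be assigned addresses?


Host bits = 32 - 11 = 21
Total addresses = 2^21 = 2097152
Usable = total - 2 (network and broadcast)
Usable hosts: 2097150
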